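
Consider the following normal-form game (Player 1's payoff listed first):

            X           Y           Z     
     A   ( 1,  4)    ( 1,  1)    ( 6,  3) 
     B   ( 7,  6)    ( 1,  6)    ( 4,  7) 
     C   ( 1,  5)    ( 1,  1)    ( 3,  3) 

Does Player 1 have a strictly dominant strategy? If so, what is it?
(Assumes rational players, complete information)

No strictly dominant strategy exists for Player 1

Work:
A strategy strictly dominates another if it gives a strictly higher payoff against every opponent action. Compare each pair of P1's strategies column-by-column:
  A vs B: [1 vs 7, 1 vs 1, 6 vs 4] → A does not strictly dominate B (column X: 1 ≤ 7)
  A vs C: [1 vs 1, 1 vs 1, 6 vs 3] → A does not strictly dominate C (column X: 1 ≤ 1)
  B vs A: [7 vs 1, 1 vs 1, 4 vs 6] → B does not strictly dominate A (column Y: 1 ≤ 1)
  B vs C: [7 vs 1, 1 vs 1, 4 vs 3] → B does not strictly dominate C (column Y: 1 ≤ 1)
  C vs A: [1 vs 1, 1 vs 1, 3 vs 6] → C does not strictly dominate A (column X: 1 ≤ 1)
  C vs B: [1 vs 7, 1 vs 1, 3 vs 4] → C does not strictly dominate B (column X: 1 ≤ 7)
No single strategy strictly dominates all others → no strictly dominant strategy.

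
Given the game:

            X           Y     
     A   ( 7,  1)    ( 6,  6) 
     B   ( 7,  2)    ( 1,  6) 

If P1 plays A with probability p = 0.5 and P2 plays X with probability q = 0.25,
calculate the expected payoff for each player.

E[P1] = 4.375, E[P2] = 4.875

Work:
E[P1] = p·q·π₁(A,X) + p·(1-q)·π₁(A,Y) + (1-p)·q·π₁(B,X) + (1-p)·(1-q)·π₁(B,Y)
= 0.5·0.25·7 + 0.5·0.75·6 + 0.5·0.25·7 + 0.5·0.75·1
= 4.375

E[P2] = 4.875 (similar calculation)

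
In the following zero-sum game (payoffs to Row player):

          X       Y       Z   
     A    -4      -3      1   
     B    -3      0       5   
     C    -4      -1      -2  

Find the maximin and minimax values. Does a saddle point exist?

Maximin = -3, Minimax = -3, Saddle: True

Work:
Row minimums: [-4, -3, -4] → maximin = -3
Column maximums: [-3, 0, 5] → minimax = -3
Saddle point exists! Game value = -3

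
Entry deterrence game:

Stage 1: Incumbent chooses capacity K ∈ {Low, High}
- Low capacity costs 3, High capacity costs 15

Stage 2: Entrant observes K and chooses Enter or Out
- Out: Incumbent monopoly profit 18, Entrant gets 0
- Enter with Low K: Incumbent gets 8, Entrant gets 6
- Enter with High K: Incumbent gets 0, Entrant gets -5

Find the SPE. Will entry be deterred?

SPE: (Low, Enter|Low, Out|High); Entry not deterred. Incumbent net profit = 5, Entrant gets 6

Work:
After Low K: Entrant enters (6 > 0)
After High K: Entrant stays out (-5 < 0)
Incumbent: Low → 8−3=5, High → 18−15=3
Incumbent chooses Low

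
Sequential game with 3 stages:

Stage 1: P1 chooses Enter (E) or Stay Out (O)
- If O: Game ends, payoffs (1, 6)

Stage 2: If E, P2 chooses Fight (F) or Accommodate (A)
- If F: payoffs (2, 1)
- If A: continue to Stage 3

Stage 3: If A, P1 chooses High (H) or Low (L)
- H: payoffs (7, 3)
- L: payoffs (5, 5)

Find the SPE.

SPE: (E, A, H); Outcome (7, 3)

Work:
Stage 3: P1 chooses H (7 vs 5)
Stage 2: P2: F->1, A->3 (anticipating H). Choose A
Stage 1: P1: O->1, E->7 (anticipating A, H). Choose E
SPE path: E -> A -> H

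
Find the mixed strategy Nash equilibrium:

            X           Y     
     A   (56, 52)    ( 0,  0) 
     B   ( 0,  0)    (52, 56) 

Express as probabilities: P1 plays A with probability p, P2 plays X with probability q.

p = 0.5185, q = 0.4815

Work:
Find probabilities that make opponent indifferent:
P2 chooses q to make P1 indifferent between A and B
P1 chooses p to make P2 indifferent between X and Y
Mixed NE: P1 plays (A: 0.5185, B: 0.4815), P2 plays (X: 0.4815, Y: 0.5185)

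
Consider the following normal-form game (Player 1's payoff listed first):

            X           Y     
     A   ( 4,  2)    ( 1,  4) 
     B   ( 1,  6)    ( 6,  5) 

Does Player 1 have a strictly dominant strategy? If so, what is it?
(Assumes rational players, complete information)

No strictly dominant strategy exists for Player 1

Work:
A strategy strictly dominates another if it gives a strictly higher payoff against every opponent action. Compare each pair of P1's strategies column-by-column:
  A vs B: [4 vs 1, 1 vs 6] → A does not strictly dominate B (column Y: 1 ≤ 6)
  B vs A: [1 vs 4, 6 vs 1] → B does not strictly dominate A (column X: 1 ≤ 4)
No single strategy strictly dominates all others → no strictly dominant strategy.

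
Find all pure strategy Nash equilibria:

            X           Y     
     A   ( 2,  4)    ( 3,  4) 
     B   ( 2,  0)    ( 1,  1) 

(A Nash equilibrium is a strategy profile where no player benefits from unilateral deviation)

Nash equilibrium: (A, X), (A, Y)

Work:
Best responses:
  P1 vs X: payoffs [2, 2] → best response A/B (payoff 2)
  P1 vs Y: payoffs [3, 1] → best response A (payoff 3)
  P2 vs A: payoffs [4, 4] → best response X/Y (payoff 4)
  P2 vs B: payoffs [0, 1] → best response Y (payoff 1)
Mutual best responses: (A,X), (A,Y) → Nash equilibria.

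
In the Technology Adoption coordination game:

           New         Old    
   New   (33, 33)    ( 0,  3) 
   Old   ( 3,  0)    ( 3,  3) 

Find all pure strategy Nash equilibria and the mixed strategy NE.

Pure NE: (New, New) and (Old, Old); Mixed NE: p = 0.0909, q = 0.0909

Work:
Check pure NE:
(New, New): (33, 33) - no unilateral deviation beneficial
(Old, Old): (3, 3) - no unilateral deviation beneficial
Mixed NE: P1 plays New with p = 0.0909, P2 plays New with q = 0.0909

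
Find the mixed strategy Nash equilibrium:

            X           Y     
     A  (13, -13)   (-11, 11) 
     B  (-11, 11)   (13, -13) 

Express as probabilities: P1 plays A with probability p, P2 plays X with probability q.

p = 0.5, q = 0.5

Work:
Find probabilities that make opponent indifferent:
P2 chooses q to make P1 indifferent between A and B
P1 chooses p to make P2 indifferent between X and Y
Mixed NE: P1 plays (A: 0.5, B: 0.5), P2 plays (X: 0.5, Y: 0.5)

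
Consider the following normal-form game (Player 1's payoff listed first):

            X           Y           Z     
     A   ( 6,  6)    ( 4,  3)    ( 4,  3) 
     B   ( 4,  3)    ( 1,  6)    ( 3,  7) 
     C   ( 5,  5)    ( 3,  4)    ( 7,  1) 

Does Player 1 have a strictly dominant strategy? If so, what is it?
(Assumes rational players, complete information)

No strictly dominant strategy exists for Player 1

Work:
A strategy strictly dominates another if it gives a strictly higher payoff against every opponent action. Compare each pair of P1's strategies column-by-column:
  A vs B: [6 vs 4, 4 vs 1, 4 vs 3] → A strictly dominates B
  A vs C: [6 vs 5, 4 vs 3, 4 vs 7] → A does not strictly dominate C (column Z: 4 ≤ 7)
  B vs A: [4 vs 6, 1 vs 4, 3 vs 4] → B does not strictly dominate A (column X: 4 ≤ 6)
  B vs C: [4 vs 5, 1 vs 3, 3 vs 7] → B does not strictly dominate C (column X: 4 ≤ 5)
  C vs A: [5 vs 6, 3 vs 4, 7 vs 4] → C does not strictly dominate A (column X: 5 ≤ 6)
  C vs B: [5 vs 4, 3 vs 1, 7 vs 3] → C strictly dominates B
No single strategy strictly dominates all others → no strictly dominant strategy.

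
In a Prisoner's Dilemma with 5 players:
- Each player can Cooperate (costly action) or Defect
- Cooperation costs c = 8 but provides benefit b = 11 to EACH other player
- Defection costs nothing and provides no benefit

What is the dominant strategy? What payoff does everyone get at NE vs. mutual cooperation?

Dominant: Defect; NE payoff = 0; Coop payoff = 36

Work:
Defect dominates (saves cost c = 8, benefit to others is external)
NE: All defect → everyone gets 0
If all cooperate: each receives (4)×11 - 8 = 36
Social dilemma: 36 > 0 but NE gives 0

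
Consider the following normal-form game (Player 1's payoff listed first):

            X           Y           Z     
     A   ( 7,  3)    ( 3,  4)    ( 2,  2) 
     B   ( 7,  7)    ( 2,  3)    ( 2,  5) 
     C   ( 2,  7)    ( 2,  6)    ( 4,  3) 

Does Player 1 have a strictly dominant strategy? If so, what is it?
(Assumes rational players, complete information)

No strictly dominant strategy exists for Player 1

Work:
A strategy strictly dominates another if it gives a strictly higher payoff against every opponent action. Compare each pair of P1's strategies column-by-column:
  A vs B: [7 vs 7, 3 vs 2, 2 vs 2] → A does not strictly dominate B (column X: 7 ≤ 7)
  A vs C: [7 vs 2, 3 vs 2, 2 vs 4] → A does not strictly dominate C (column Z: 2 ≤ 4)
  B vs A: [7 vs 7, 2 vs 3, 2 vs 2] → B does not strictly dominate A (column X: 7 ≤ 7)
  B vs C: [7 vs 2, 2 vs 2, 2 vs 4] → B does not strictly dominate C (column Y: 2 ≤ 2)
  C vs A: [2 vs 7, 2 vs 3, 4 vs 2] → C does not strictly dominate A (column X: 2 ≤ 7)
  C vs B: [2 vs 7, 2 vs 2, 4 vs 2] → C does not strictly dominate B (column X: 2 ≤ 7)
No single strategy strictly dominates all others → no strictly dominant strategy.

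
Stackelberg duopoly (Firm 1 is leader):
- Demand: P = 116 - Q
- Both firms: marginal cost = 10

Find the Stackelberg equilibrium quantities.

q₁* (leader) = 53.0, q₂* (follower) = 26.5

Work:
Follower's reaction: q₂ = (a - c - q₁)/2
Leader substitutes: π₁ = q₁·(a - q₁ - (a-c-q₁)/2 - c)
FOC: q₁* = (116 - 10)/2 = 53.00
Then: q₂* = (116 - 10 - 53.0)/2 = 26.50
Leader has first-mover advantage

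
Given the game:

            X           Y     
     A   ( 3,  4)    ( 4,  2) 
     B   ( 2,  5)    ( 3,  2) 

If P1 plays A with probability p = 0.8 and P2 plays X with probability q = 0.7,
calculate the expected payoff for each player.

E[P1] = 3.1, E[P2] = 3.54

Work:
E[P1] = p·q·π₁(A,X) + p·(1-q)·π₁(A,Y) + (1-p)·q·π₁(B,X) + (1-p)·(1-q)·π₁(B,Y)
= 0.8·0.7·3 + 0.8·0.3·4 + 0.2·0.7·2 + 0.2·0.3·3
= 3.1

E[P2] = 3.54 (similar calculation)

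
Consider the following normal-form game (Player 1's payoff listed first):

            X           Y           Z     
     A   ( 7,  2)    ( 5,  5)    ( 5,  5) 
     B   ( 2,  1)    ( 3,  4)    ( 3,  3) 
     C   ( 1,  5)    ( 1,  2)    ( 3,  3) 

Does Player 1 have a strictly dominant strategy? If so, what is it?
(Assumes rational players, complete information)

Yes, Player 1's strictly dominant strategy is A

Work:
A strategy strictly dominates another if it gives a strictly higher payoff against every opponent action. Compare each pair of P1's strategies column-by-column:
  A vs B: [7 vs 2, 5 vs 3, 5 vs 3] → A strictly dominates B
  A vs C: [7 vs 1, 5 vs 1, 5 vs 3] → A strictly dominates C
  B vs A: [2 vs 7, 3 vs 5, 3 vs 5] → B does not strictly dominate A (column X: 2 ≤ 7)
  B vs C: [2 vs 1, 3 vs 1, 3 vs 3] → B does not strictly dominate C (column Z: 3 ≤ 3)
  C vs A: [1 vs 7, 1 vs 5, 3 vs 5] → C does not strictly dominate A (column X: 1 ≤ 7)
  C vs B: [1 vs 2, 1 vs 3, 3 vs 3] → C does not strictly dominate B (column X: 1 ≤ 2)
A strictly dominates every other strategy → strictly dominant.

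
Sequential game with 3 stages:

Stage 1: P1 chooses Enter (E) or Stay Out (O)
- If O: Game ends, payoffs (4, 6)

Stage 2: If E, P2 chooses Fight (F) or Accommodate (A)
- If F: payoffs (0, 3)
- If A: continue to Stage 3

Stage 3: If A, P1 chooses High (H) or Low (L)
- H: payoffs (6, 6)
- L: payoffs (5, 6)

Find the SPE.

SPE: (E, A, H); Outcome (6, 6)

Work:
Stage 3: P1 chooses H (6 vs 5)
Stage 2: P2: F->3, A->6 (anticipating H). Choose A
Stage 1: P1: O->4, E->6 (anticipating A, H). Choose E
SPE path: E -> A -> H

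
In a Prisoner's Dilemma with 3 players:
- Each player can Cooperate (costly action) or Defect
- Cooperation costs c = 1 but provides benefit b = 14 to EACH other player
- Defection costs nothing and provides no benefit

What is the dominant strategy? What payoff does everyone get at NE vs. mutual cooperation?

Dominant: Defect; NE payoff = 0; Coop payoff = 27

Work:
Defect dominates (saves cost c = 1, benefit to others is external)
NE: All defect → everyone gets 0
If all cooperate: each receives (2)×14 - 1 = 27
Social dilemma: 27 > 0 but NE gives 0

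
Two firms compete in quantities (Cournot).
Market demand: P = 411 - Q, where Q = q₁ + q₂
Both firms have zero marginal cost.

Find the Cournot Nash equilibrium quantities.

q₁* = q₂* = 137.0; P* = 137.0

Work:
Profit: π_i = P·q_i = (a - q_i - q_j)·q_i
FOC: ∂π_i/∂q_i = a - 2q_i - q_j = 0
Reaction function: q_i = (411 - q_j)/2
Symmetry: q* = 411/3 = 137.0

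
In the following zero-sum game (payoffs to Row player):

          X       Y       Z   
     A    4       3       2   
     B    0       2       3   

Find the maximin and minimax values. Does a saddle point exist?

Maximin = 2, Minimax = 3, Saddle: False

Work:
Row minimums: [2, 0] → maximin = 2
Column maximums: [4, 3, 3] → minimax = 3
No saddle point (maximin ≠ minimax). Mixed strategy needed.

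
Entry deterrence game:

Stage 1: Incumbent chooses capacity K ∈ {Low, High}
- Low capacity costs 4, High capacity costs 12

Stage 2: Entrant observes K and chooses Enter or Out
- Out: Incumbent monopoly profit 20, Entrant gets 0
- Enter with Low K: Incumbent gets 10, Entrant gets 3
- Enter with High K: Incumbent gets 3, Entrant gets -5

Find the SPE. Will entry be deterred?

SPE: (High, Enter|Low, Out|High); Entry deterred. Incumbent net profit = 8

Work:
After Low K: Entrant enters (3 > 0)
After High K: Entrant stays out (-5 < 0)
Incumbent: Low → 10−4=6, High → 20−12=8
Incumbent chooses High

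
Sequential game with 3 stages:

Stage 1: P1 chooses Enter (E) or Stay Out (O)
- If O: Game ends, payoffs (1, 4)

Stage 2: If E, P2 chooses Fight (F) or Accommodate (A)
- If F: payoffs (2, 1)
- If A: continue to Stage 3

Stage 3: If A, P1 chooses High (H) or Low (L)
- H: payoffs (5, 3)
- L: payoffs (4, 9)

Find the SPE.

SPE: (E, A, H); Outcome (5, 3)

Work:
Stage 3: P1 chooses H (5 vs 4)
Stage 2: P2: F->1, A->3 (anticipating H). Choose A
Stage 1: P1: O->1, E->5 (anticipating A, H). Choose E
SPE path: E -> A -> H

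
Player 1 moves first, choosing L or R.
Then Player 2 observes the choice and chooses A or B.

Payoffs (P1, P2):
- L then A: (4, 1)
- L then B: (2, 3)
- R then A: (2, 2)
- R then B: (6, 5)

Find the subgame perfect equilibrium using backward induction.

P1 plays R, P2 plays B after L and B after R; Payoff (6, 5)

Work:
Backward induction:
After L: P2 chooses B → P1 gets 2
After R: P2 chooses B → P1 gets 6
P1 chooses R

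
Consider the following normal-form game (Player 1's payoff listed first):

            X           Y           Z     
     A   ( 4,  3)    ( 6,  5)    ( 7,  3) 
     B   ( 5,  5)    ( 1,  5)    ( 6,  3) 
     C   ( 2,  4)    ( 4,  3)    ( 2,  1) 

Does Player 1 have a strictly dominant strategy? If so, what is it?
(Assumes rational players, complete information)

No strictly dominant strategy exists for Player 1

Work:
A strategy strictly dominates another if it gives a strictly higher payoff against every opponent action. Compare each pair of P1's strategies column-by-column:
  A vs B: [4 vs 5, 6 vs 1, 7 vs 6] → A does not strictly dominate B (column X: 4 ≤ 5)
  A vs C: [4 vs 2, 6 vs 4, 7 vs 2] → A strictly dominates C
  B vs A: [5 vs 4, 1 vs 6, 6 vs 7] → B does not strictly dominate A (column Y: 1 ≤ 6)
  B vs C: [5 vs 2, 1 vs 4, 6 vs 2] → B does not strictly dominate C (column Y: 1 ≤ 4)
  C vs A: [2 vs 4, 4 vs 6, 2 vs 7] → C does not strictly dominate A (column X: 2 ≤ 4)
  C vs B: [2 vs 5, 4 vs 1, 2 vs 6] → C does not strictly dominate B (column X: 2 ≤ 5)
No single strategy strictly dominates all others → no strictly dominant strategy.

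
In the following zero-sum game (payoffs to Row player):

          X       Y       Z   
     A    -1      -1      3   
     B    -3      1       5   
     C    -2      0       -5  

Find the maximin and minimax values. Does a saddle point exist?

Maximin = -1, Minimax = -1, Saddle: True

Work:
Row minimums: [-1, -3, -5] → maximin = -1
Column maximums: [-1, 1, 5] → minimax = -1
Saddle point exists! Game value = -1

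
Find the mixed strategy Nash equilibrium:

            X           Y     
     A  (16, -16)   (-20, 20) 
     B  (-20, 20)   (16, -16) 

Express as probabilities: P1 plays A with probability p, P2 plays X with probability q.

p = 0.5, q = 0.5

Work:
Find probabilities that make opponent indifferent:
P2 chooses q to make P1 indifferent between A and B
P1 chooses p to make P2 indifferent between X and Y
Mixed NE: P1 plays (A: 0.5, B: 0.5), P2 plays (X: 0.5, Y: 0.5)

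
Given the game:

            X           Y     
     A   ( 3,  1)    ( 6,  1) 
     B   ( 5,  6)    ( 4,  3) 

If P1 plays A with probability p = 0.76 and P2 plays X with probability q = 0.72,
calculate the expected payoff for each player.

E[P1] = 4.0512, E[P2] = 1.9984

Work:
E[P1] = p·q·π₁(A,X) + p·(1-q)·π₁(A,Y) + (1-p)·q·π₁(B,X) + (1-p)·(1-q)·π₁(B,Y)
= 0.76·0.72·3 + 0.76·0.28·6 + 0.24·0.72·5 + 0.24·0.28·4
= 4.0512

E[P2] = 1.9984 (similar calculation)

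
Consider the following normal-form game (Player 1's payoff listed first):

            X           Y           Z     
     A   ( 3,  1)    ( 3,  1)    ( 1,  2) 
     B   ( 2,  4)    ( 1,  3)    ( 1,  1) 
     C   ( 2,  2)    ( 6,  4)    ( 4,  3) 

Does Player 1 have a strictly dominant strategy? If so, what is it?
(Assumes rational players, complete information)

No strictly dominant strategy exists for Player 1

Work:
A strategy strictly dominates another if it gives a strictly higher payoff against every opponent action. Compare each pair of P1's strategies column-by-column:
  A vs B: [3 vs 2, 3 vs 1, 1 vs 1] → A does not strictly dominate B (column Z: 1 ≤ 1)
  A vs C: [3 vs 2, 3 vs 6, 1 vs 4] → A does not strictly dominate C (column Y: 3 ≤ 6)
  B vs A: [2 vs 3, 1 vs 3, 1 vs 1] → B does not strictly dominate A (column X: 2 ≤ 3)
  B vs C: [2 vs 2, 1 vs 6, 1 vs 4] → B does not strictly dominate C (column X: 2 ≤ 2)
  C vs A: [2 vs 3, 6 vs 3, 4 vs 1] → C does not strictly dominate A (column X: 2 ≤ 3)
  C vs B: [2 vs 2, 6 vs 1, 4 vs 1] → C does not strictly dominate B (column X: 2 ≤ 2)
No single strategy strictly dominates all others → no strictly dominant strategy.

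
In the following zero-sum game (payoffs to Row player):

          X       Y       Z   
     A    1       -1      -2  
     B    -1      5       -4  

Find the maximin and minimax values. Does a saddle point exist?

Maximin = -2, Minimax = -2, Saddle: True

Work:
Row minimums: [-2, -4] → maximin = -2
Column maximums: [1, 5, -2] → minimax = -2
Saddle point exists! Game value = -2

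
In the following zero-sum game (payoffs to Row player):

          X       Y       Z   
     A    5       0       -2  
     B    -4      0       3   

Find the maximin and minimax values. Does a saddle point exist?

Maximin = -2, Minimax = 0, Saddle: False

Work:
Row minimums: [-2, -4] → maximin = -2
Column maximums: [5, 0, 3] → minimax = 0
No saddle point (maximin ≠ minimax). Mixed strategy needed.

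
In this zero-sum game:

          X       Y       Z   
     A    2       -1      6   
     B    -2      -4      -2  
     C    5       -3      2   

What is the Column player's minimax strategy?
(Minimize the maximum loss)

Column should play Y, value = -1

Work:
Column player minimizes Row's maximum payoff:
Column X: max payoff to Row = 5
Column Y: max payoff to Row = -1
Column Z: max payoff to Row = 6
Minimum is -1, achieved by column Y.
Minimax strategy: Y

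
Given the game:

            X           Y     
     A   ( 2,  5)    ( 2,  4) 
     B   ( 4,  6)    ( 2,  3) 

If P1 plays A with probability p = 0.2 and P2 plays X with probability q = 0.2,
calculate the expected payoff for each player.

E[P1] = 2.32, E[P2] = 3.72

Work:
E[P1] = p·q·π₁(A,X) + p·(1-q)·π₁(A,Y) + (1-p)·q·π₁(B,X) + (1-p)·(1-q)·π₁(B,Y)
= 0.2·0.2·2 + 0.2·0.8·2 + 0.8·0.2·4 + 0.8·0.8·2
= 2.32

E[P2] = 3.72 (similar calculation)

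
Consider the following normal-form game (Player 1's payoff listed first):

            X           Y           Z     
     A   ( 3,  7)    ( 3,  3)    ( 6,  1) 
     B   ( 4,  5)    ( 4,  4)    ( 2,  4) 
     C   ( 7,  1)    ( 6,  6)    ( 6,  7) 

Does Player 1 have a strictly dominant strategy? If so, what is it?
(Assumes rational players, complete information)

No strictly dominant strategy exists for Player 1

Work:
A strategy strictly dominates another if it gives a strictly higher payoff against every opponent action. Compare each pair of P1's strategies column-by-column:
  A vs B: [3 vs 4, 3 vs 4, 6 vs 2] → A does not strictly dominate B (column X: 3 ≤ 4)
  A vs C: [3 vs 7, 3 vs 6, 6 vs 6] → A does not strictly dominate C (column X: 3 ≤ 7)
  B vs A: [4 vs 3, 4 vs 3, 2 vs 6] → B does not strictly dominate A (column Z: 2 ≤ 6)
  B vs C: [4 vs 7, 4 vs 6, 2 vs 6] → B does not strictly dominate C (column X: 4 ≤ 7)
  C vs A: [7 vs 3, 6 vs 3, 6 vs 6] → C does not strictly dominate A (column Z: 6 ≤ 6)
  C vs B: [7 vs 4, 6 vs 4, 6 vs 2] → C strictly dominates B
No single strategy strictly dominates all others → no strictly dominant strategy.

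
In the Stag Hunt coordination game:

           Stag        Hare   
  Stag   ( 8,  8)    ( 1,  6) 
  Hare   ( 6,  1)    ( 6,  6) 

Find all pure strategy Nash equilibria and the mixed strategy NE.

Pure NE: (Stag, Stag) and (Hare, Hare); Mixed NE: p = 0.7143, q = 0.7143

Work:
Check pure NE:
(Stag, Stag): (8, 8) - no unilateral deviation beneficial
(Hare, Hare): (6, 6) - no unilateral deviation beneficial
Mixed NE: P1 plays Stag with p = 0.7143, P2 plays Stag with q = 0.7143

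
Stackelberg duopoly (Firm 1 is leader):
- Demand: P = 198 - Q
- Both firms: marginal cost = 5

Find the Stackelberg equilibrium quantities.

q₁* (leader) = 96.5, q₂* (follower) = 48.25

Work:
Follower's reaction: q₂ = (a - c - q₁)/2
Leader substitutes: π₁ = q₁·(a - q₁ - (a-c-q₁)/2 - c)
FOC: q₁* = (198 - 5)/2 = 96.50
Then: q₂* = (198 - 5 - 96.5)/2 = 48.25
Leader has first-mover advantage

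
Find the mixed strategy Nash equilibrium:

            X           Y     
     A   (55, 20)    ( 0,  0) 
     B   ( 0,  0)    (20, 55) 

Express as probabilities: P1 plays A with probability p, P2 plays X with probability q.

p = 0.7333, q = 0.2667

Work:
Find probabilities that make opponent indifferent:
P2 chooses q to make P1 indifferent between A and B
P1 chooses p to make P2 indifferent between X and Y
Mixed NE: P1 plays (A: 0.7333, B: 0.2667), P2 plays (X: 0.2667, Y: 0.7333)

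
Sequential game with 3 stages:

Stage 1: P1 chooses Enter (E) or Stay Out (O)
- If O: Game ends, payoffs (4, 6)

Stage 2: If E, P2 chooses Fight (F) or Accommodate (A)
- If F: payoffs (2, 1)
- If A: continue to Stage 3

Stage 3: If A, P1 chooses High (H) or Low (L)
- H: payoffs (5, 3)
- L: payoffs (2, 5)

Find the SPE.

SPE: (E, A, H); Outcome (5, 3)

Work:
Stage 3: P1 chooses H (5 vs 2)
Stage 2: P2: F->1, A->3 (anticipating H). Choose A
Stage 1: P1: O->4, E->5 (anticipating A, H). Choose E
SPE path: E -> A -> H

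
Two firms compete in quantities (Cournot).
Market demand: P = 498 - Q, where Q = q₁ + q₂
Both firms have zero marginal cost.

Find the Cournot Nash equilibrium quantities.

q₁* = q₂* = 166.0; P* = 166.0

Work:
Profit: π_i = P·q_i = (a - q_i - q_j)·q_i
FOC: ∂π_i/∂q_i = a - 2q_i - q_j = 0
Reaction function: q_i = (498 - q_j)/2
Symmetry: q* = 498/3 = 166.0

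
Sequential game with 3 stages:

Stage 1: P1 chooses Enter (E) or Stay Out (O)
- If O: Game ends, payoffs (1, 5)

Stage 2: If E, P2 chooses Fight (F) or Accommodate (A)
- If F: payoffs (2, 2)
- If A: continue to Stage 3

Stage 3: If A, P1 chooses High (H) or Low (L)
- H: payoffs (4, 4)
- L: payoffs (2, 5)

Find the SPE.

SPE: (E, A, H); Outcome (4, 4)

Work:
Stage 3: P1 chooses H (4 vs 2)
Stage 2: P2: F->2, A->4 (anticipating H). Choose A
Stage 1: P1: O->1, E->4 (anticipating A, H). Choose E
SPE path: E -> A -> H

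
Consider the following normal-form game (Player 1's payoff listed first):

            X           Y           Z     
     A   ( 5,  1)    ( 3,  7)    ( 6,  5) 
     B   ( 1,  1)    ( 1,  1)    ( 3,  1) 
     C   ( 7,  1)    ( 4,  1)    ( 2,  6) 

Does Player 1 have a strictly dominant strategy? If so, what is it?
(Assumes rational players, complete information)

No strictly dominant strategy exists for Player 1

Work:
A strategy strictly dominates another if it gives a strictly higher payoff against every opponent action. Compare each pair of P1's strategies column-by-column:
  A vs B: [5 vs 1, 3 vs 1, 6 vs 3] → A strictly dominates B
  A vs C: [5 vs 7, 3 vs 4, 6 vs 2] → A does not strictly dominate C (column X: 5 ≤ 7)
  B vs A: [1 vs 5, 1 vs 3, 3 vs 6] → B does not strictly dominate A (column X: 1 ≤ 5)
  B vs C: [1 vs 7, 1 vs 4, 3 vs 2] → B does not strictly dominate C (column X: 1 ≤ 7)
  C vs A: [7 vs 5, 4 vs 3, 2 vs 6] → C does not strictly dominate A (column Z: 2 ≤ 6)
  C vs B: [7 vs 1, 4 vs 1, 2 vs 3] → C does not strictly dominate B (column Z: 2 ≤ 3)
No single strategy strictly dominates all others → no strictly dominant strategy.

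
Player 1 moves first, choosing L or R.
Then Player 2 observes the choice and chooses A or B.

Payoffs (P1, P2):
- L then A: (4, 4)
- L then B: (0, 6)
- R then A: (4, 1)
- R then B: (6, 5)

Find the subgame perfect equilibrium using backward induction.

P1 plays R, P2 plays B after L and B after R; Payoff (6, 5)

Work:
Backward induction:
After L: P2 chooses B → P1 gets 0
After R: P2 chooses B → P1 gets 6
P1 chooses R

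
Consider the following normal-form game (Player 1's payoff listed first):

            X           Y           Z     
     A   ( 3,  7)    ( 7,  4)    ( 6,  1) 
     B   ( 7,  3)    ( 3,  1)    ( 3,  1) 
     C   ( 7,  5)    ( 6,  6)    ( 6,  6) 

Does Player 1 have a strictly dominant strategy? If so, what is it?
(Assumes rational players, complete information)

No strictly dominant strategy exists for Player 1

Work:
A strategy strictly dominates another if it gives a strictly higher payoff against every opponent action. Compare each pair of P1's strategies column-by-column:
  A vs B: [3 vs 7, 7 vs 3, 6 vs 3] → A does not strictly dominate B (column X: 3 ≤ 7)
  A vs C: [3 vs 7, 7 vs 6, 6 vs 6] → A does not strictly dominate C (column X: 3 ≤ 7)
  B vs A: [7 vs 3, 3 vs 7, 3 vs 6] → B does not strictly dominate A (column Y: 3 ≤ 7)
  B vs C: [7 vs 7, 3 vs 6, 3 vs 6] → B does not strictly dominate C (column X: 7 ≤ 7)
  C vs A: [7 vs 3, 6 vs 7, 6 vs 6] → C does not strictly dominate A (column Y: 6 ≤ 7)
  C vs B: [7 vs 7, 6 vs 3, 6 vs 3] → C does not strictly dominate B (column X: 7 ≤ 7)
No single strategy strictly dominates all others → no strictly dominant strategy.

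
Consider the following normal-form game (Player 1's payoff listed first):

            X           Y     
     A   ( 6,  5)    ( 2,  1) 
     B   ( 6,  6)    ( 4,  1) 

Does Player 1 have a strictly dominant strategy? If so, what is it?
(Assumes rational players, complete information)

No strictly dominant strategy exists for Player 1

Work:
A strategy strictly dominates another if it gives a strictly higher payoff against every opponent action. Compare each pair of P1's strategies column-by-column:
  A vs B: [6 vs 6, 2 vs 4] → A does not strictly dominate B (column X: 6 ≤ 6)
  B vs A: [6 vs 6, 4 vs 2] → B does not strictly dominate A (column X: 6 ≤ 6)
No single strategy strictly dominates all others → no strictly dominant strategy.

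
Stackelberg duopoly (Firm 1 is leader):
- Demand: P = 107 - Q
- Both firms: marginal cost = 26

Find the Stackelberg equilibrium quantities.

q₁* (leader) = 40.5, q₂* (follower) = 20.25

Work:
Follower's reaction: q₂ = (a - c - q₁)/2
Leader substitutes: π₁ = q₁·(a - q₁ - (a-c-q₁)/2 - c)
FOC: q₁* = (107 - 26)/2 = 40.50
Then: q₂* = (107 - 26 - 40.5)/2 = 20.25
Leader has first-mover advantage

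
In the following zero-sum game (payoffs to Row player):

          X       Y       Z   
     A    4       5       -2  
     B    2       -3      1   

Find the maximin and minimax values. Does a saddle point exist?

Maximin = -2, Minimax = 1, Saddle: False

Work:
Row minimums: [-2, -3] → maximin = -2
Column maximums: [4, 5, 1] → minimax = 1
No saddle point (maximin ≠ minimax). Mixed strategy needed.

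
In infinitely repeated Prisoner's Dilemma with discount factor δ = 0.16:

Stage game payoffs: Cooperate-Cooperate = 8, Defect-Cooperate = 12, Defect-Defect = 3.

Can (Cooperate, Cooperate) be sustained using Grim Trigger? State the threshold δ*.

δ* = 0.4444; since δ = 0.16 < 0.4444, cooperation cannot be sustained

Work:
For Grim Trigger:
Cooperate forever: 8/(1-δ)
Defect then punished: 12 + 3·δ/(1-δ)
Need: 8/(1-δ) ≥ 12 + 3·δ/(1-δ)
Solving: δ ≥ (T-R)/(T-P) = (12-8)/(12-3) = 0.4444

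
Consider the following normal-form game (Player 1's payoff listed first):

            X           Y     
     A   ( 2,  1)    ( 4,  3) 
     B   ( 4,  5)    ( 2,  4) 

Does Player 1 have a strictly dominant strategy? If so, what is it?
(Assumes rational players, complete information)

No strictly dominant strategy exists for Player 1

Work:
A strategy strictly dominates another if it gives a strictly higher payoff against every opponent action. Compare each pair of P1's strategies column-by-column:
  A vs B: [2 vs 4, 4 vs 2] → A does not strictly dominate B (column X: 2 ≤ 4)
  B vs A: [4 vs 2, 2 vs 4] → B does not strictly dominate A (column Y: 2 ≤ 4)
No single strategy strictly dominates all others → no strictly dominant strategy.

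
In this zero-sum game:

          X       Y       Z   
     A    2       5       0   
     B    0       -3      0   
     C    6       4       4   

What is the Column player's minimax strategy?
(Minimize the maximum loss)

Column should play Z, value = 4

Work:
Column player minimizes Row's maximum payoff:
Column X: max payoff to Row = 6
Column Y: max payoff to Row = 5
Column Z: max payoff to Row = 4
Minimum is 4, achieved by column Z.
Minimax strategy: Z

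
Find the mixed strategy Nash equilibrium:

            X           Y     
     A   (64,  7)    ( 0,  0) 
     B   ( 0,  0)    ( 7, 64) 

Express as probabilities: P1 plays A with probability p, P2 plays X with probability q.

p = 0.9014, q = 0.0986

Work:
Find probabilities that make opponent indifferent:
P2 chooses q to make P1 indifferent between A and B
P1 chooses p to make P2 indifferent between X and Y
Mixed NE: P1 plays (A: 0.9014, B: 0.0986), P2 plays (X: 0.0986, Y: 0.9014)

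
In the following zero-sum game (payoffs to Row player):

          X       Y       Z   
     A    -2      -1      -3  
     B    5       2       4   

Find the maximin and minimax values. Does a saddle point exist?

Maximin = 2, Minimax = 2, Saddle: True

Work:
Row minimums: [-3, 2] → maximin = 2
Column maximums: [5, 2, 4] → minimax = 2
Saddle point exists! Game value = 2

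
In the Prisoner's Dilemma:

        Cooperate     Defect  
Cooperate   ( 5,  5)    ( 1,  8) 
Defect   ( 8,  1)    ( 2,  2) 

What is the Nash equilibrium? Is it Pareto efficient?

(Defect, Defect) is NE; not Pareto efficient

Work:
Defect dominates Cooperate for both players:
If P2 cooperates: Defect (8) > Cooperate (5)
If P2 defects: Defect (2) > Cooperate (1)
NE: (Defect, Defect) with payoff (2, 2)
But (Cooperate, Cooperate) = (5, 5) Pareto dominates (2, 2)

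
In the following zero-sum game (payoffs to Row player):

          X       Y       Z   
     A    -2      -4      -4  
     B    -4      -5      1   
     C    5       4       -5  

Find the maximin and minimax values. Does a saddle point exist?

Maximin = -4, Minimax = 1, Saddle: False

Work:
Row minimums: [-4, -5, -5] → maximin = -4
Column maximums: [5, 4, 1] → minimax = 1
No saddle point (maximin ≠ minimax). Mixed strategy needed.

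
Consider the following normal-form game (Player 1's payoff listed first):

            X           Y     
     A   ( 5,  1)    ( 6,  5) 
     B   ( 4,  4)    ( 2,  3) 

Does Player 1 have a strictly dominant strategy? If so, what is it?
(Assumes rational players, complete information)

Yes, Player 1's strictly dominant strategy is A

Work:
A strategy strictly dominates another if it gives a strictly higher payoff against every opponent action. Compare each pair of P1's strategies column-by-column:
  A vs B: [5 vs 4, 6 vs 2] → A strictly dominates B
  B vs A: [4 vs 5, 2 vs 6] → B does not strictly dominate A (column X: 4 ≤ 5)
A strictly dominates every other strategy → strictly dominant.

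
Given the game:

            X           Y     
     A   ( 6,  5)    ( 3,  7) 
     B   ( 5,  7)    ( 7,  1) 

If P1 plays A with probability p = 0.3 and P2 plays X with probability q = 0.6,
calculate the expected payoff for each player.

E[P1] = 5.5, E[P2] = 4.96

Work:
E[P1] = p·q·π₁(A,X) + p·(1-q)·π₁(A,Y) + (1-p)·q·π₁(B,X) + (1-p)·(1-q)·π₁(B,Y)
= 0.3·0.6·6 + 0.3·0.4·3 + 0.7·0.6·5 + 0.7·0.4·7
= 5.5

E[P2] = 4.96 (similar calculation)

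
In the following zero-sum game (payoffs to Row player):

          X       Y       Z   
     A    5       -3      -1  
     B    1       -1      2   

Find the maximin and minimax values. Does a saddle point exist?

Maximin = -1, Minimax = -1, Saddle: True

Work:
Row minimums: [-3, -1] → maximin = -1
Column maximums: [5, -1, 2] → minimax = -1
Saddle point exists! Game value = -1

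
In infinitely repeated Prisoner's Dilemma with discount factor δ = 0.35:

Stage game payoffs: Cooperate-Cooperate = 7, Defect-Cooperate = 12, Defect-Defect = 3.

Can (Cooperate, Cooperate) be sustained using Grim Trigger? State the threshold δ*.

δ* = 0.5556; since δ = 0.35 < 0.5556, cooperation cannot be sustained

Work:
For Grim Trigger:
Cooperate forever: 7/(1-δ)
Defect then punished: 12 + 3·δ/(1-δ)
Need: 7/(1-δ) ≥ 12 + 3·δ/(1-δ)
Solving: δ ≥ (T-R)/(T-P) = (12-7)/(12-3) = 0.5556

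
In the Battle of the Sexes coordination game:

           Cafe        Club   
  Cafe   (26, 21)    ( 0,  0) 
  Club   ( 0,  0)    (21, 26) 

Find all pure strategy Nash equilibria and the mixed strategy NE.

Pure NE: (Cafe, Cafe) and (Club, Club); Mixed NE: p = 0.5532, q = 0.4468

Work:
Check pure NE:
(Cafe, Cafe): (26, 21) - no unilateral deviation beneficial
(Club, Club): (21, 26) - no unilateral deviation beneficial
Mixed NE: P1 plays Cafe with p = 0.5532, P2 plays Cafe with q = 0.4468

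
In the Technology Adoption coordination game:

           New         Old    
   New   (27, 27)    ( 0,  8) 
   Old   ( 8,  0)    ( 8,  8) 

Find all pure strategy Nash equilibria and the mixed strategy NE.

Pure NE: (New, New) and (Old, Old); Mixed NE: p = 0.2963, q = 0.2963

Work:
Check pure NE:
(New, New): (27, 27) - no unilateral deviation beneficial
(Old, Old): (8, 8) - no unilateral deviation beneficial
Mixed NE: P1 plays New with p = 0.2963, P2 plays New with q = 0.2963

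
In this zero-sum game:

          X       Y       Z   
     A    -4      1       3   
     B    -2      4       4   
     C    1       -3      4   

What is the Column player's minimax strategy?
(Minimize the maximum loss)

Column should play X, value = 1

Work:
Column player minimizes Row's maximum payoff:
Column X: max payoff to Row = 1
Column Y: max payoff to Row = 4
Column Z: max payoff to Row = 4
Minimum is 1, achieved by column X.
Minimax strategy: X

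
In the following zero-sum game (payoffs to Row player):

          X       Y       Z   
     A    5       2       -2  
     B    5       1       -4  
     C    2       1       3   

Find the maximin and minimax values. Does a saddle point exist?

Maximin = 1, Minimax = 2, Saddle: False

Work:
Row minimums: [-2, -4, 1] → maximin = 1
Column maximums: [5, 2, 3] → minimax = 2
No saddle point (maximin ≠ minimax). Mixed strategy needed.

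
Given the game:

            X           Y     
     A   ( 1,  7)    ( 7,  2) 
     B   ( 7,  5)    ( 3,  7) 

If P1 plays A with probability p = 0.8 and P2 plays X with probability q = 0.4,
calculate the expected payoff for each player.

E[P1] = 4.6, E[P2] = 4.44

Work:
E[P1] = p·q·π₁(A,X) + p·(1-q)·π₁(A,Y) + (1-p)·q·π₁(B,X) + (1-p)·(1-q)·π₁(B,Y)
= 0.8·0.4·1 + 0.8·0.6·7 + 0.2·0.4·7 + 0.2·0.6·3
= 4.6

E[P2] = 4.44 (similar calculation)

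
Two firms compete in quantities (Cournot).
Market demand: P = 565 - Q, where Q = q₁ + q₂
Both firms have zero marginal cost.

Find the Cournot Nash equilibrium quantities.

q₁* = q₂* = 188.33; P* = 188.33

Work:
Profit: π_i = P·q_i = (a - q_i - q_j)·q_i
FOC: ∂π_i/∂q_i = a - 2q_i - q_j = 0
Reaction function: q_i = (565 - q_j)/2
Symmetry: q* = 565/3 = 188.33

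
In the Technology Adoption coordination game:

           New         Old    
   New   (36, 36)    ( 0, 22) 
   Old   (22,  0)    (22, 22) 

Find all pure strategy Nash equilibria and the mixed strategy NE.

Pure NE: (New, New) and (Old, Old); Mixed NE: p = 0.6111, q = 0.6111

Work:
Check pure NE:
(New, New): (36, 36) - no unilateral deviation beneficial
(Old, Old): (22, 22) - no unilateral deviation beneficial
Mixed NE: P1 plays New with p = 0.6111, P2 plays New with q = 0.6111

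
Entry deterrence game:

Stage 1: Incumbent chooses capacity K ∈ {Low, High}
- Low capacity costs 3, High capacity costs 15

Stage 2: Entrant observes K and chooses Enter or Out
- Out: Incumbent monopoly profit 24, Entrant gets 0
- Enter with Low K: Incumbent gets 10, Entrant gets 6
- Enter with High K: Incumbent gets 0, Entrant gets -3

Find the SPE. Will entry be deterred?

SPE: (High, Enter|Low, Out|High); Entry deterred. Incumbent net profit = 9

Work:
After Low K: Entrant enters (6 > 0)
After High K: Entrant stays out (-3 < 0)
Incumbent: Low → 10−3=7, High → 24−15=9
Incumbent chooses High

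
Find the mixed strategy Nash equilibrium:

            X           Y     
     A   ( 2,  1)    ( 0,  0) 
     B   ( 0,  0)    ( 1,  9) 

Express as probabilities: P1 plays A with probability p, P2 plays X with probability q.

p = 0.9, q = 0.3333

Work:
Find probabilities that make opponent indifferent:
P2 chooses q to make P1 indifferent between A and B
P1 chooses p to make P2 indifferent between X and Y
Mixed NE: P1 plays (A: 0.9, B: 0.1), P2 plays (X: 0.3333, Y: 0.6667)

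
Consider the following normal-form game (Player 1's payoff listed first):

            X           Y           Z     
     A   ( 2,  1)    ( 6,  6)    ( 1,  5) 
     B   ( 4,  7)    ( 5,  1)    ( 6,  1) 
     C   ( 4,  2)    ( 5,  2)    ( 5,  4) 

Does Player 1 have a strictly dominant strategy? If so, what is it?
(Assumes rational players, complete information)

No strictly dominant strategy exists for Player 1

Work:
A strategy strictly dominates another if it gives a strictly higher payoff against every opponent action. Compare each pair of P1's strategies column-by-column:
  A vs B: [2 vs 4, 6 vs 5, 1 vs 6] → A does not strictly dominate B (column X: 2 ≤ 4)
  A vs C: [2 vs 4, 6 vs 5, 1 vs 5] → A does not strictly dominate C (column X: 2 ≤ 4)
  B vs A: [4 vs 2, 5 vs 6, 6 vs 1] → B does not strictly dominate A (column Y: 5 ≤ 6)
  B vs C: [4 vs 4, 5 vs 5, 6 vs 5] → B does not strictly dominate C (column X: 4 ≤ 4)
  C vs A: [4 vs 2, 5 vs 6, 5 vs 1] → C does not strictly dominate A (column Y: 5 ≤ 6)
  C vs B: [4 vs 4, 5 vs 5, 5 vs 6] → C does not strictly dominate B (column X: 4 ≤ 4)
No single strategy strictly dominates all others → no strictly dominant strategy.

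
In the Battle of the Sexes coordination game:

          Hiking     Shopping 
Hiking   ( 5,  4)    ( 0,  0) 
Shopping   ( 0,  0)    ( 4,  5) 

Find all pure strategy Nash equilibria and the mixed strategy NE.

Pure NE: (Hiking, Hiking) and (Shopping, Shopping); Mixed NE: p = 0.5556, q = 0.4444

Work:
Check pure NE:
(Hiking, Hiking): (5, 4) - no unilateral deviation beneficial
(Shopping, Shopping): (4, 5) - no unilateral deviation beneficial
Mixed NE: P1 plays Hiking with p = 0.5556, P2 plays Hiking with q = 0.4444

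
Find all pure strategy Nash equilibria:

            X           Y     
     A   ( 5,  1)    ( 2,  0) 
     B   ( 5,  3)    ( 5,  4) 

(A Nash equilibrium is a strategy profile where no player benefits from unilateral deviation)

Nash equilibrium: (A, X), (B, Y)

Work:
Best responses:
  P1 vs X: payoffs [5, 5] → best response A/B (payoff 5)
  P1 vs Y: payoffs [2, 5] → best response B (payoff 5)
  P2 vs A: payoffs [1, 0] → best response X (payoff 1)
  P2 vs B: payoffs [3, 4] → best response Y (payoff 4)
Mutual best responses: (A,X), (B,Y) → Nash equilibria.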